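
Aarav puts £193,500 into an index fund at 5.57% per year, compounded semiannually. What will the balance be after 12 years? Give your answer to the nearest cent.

Growth factor = (1 + 0.02785)^24 ≈ 1.93336461273.
A ≈ 193,500 × 1.93336461273 ≈ 374,106.0526.

£374,106.05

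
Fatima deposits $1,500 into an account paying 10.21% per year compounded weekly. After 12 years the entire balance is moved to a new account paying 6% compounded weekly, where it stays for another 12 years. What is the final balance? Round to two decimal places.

Phase 1: 1,500·(1 + 0.1021/52)^624 ≈ 5,101.1391.
Phase 2: 5,101.1391·(1 + 0.06/52)^624 ≈ 10,475.6006.

$10,475.60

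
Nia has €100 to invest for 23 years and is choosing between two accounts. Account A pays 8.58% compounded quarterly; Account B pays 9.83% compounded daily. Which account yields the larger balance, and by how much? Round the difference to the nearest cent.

Account B, by €254.23

A: (1 + 0.02145)^92 ≈ 7.0465149, so 100 × 7.0465149 ≈ 704.6515.
B: (1 + 0.0983/365)^8395 ≈ 9.58879863, so 100 × 9.58879863 ≈ 958.8799.
Difference ≈ 254.2284 in favor of B.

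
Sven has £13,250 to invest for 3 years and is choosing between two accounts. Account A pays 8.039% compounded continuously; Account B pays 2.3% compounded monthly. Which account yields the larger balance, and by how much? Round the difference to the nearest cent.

Account A growth factor: e^(0.08039·3) = e^0.24117 ≈ 1.2727373823; balance ≈ 16,863.7703.
Account B growth factor: (1 + 0.023/12)^36 ≈ 1.0713654532; balance ≈ 14,195.5923.
Account A is larger by 2,668.1781.

Account A, by £2,668.18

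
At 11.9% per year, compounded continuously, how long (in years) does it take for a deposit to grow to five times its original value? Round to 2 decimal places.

e^(0.119t) = 5, so 0.119t = ln 5 ≈ 1.6094.
t ≈ 1.6094/0.119 ≈ 13.5247.

13.52 years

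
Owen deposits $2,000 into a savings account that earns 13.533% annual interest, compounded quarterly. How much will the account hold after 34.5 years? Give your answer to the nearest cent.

$197,312.65

Periodic rate = 13.533%/4 = 0.0338325; periods = 4·34.5 = 138.
A = 2,000·(1 + 0.0338325)^138 ≈ 2,000·98.6563260622 ≈ 197,312.6521.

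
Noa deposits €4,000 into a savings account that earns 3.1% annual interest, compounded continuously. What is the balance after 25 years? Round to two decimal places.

€8,682.37

A = P·e^(rt) = 4,000·e^(0.031·25) = 4,000·e^0.775.
e^0.775 ≈ 2.170592127, so A ≈ 8,682.3685.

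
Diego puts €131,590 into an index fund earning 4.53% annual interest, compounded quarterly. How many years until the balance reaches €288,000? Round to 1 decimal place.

17.4 years

(1 + 0.011325)^(4t) = 288,000/131,590 = 2.1886.
4t·ln(1 + 0.011325) = ln(2.1886); 4t = 0.78327/0.0112614 ≈ 69.5538.
t ≈ 17.3884 years.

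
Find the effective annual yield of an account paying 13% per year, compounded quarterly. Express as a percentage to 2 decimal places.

One year is 4 periods at 0.0325 each: (1 + 0.0325)^4 ≈ 1.136476.
EAR = 1.136476 − 1 ≈ 13.64759%.

13.65%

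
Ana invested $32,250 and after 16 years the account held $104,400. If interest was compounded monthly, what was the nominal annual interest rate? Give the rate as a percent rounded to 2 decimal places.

7.36%

The 192-period growth factor is 104,400/32,250 = 3.23721.
r/12 = 3.23721^(1/192) − 1 ≈ 0.00613704, so r ≈ 12·0.00613704 = 7.36445%.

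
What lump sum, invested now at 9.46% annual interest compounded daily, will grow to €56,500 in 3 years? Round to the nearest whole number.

€42,541

Periodic rate = 9.46%/365 = 0.000259178; 1095 periods.
P = 56,500/(1 + 0.0946/365)^1095 ≈ 56,500/1.3281184336 ≈ 42,541.3868.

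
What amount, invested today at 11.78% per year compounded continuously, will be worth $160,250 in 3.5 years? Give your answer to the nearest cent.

$106,105.63

P = A·e^(−rt) = 160,250·e^(−0.4123).
e^(−0.4123) ≈ 0.662125608571, so P ≈ 106,105.6288.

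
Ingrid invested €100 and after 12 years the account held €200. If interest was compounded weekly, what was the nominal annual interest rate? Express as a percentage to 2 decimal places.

5.78%

The 624-period growth factor is 200/100 = 2.
r/52 = 2^(1/624) − 1 ≈ 0.00111143, so r ≈ 52·0.00111143 = 5.77944%.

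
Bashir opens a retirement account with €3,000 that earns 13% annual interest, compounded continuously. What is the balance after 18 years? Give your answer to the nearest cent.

€31,143.71

A = P·e^(rt) = 3,000·e^(0.13·18) = 3,000·e^2.34.
e^2.34 ≈ 10.381236563, so A ≈ 31,143.7097.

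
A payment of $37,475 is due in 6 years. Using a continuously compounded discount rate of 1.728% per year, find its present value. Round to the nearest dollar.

$33,784

P = A·e^(−rt) = 37,475·e^(−0.10368).
e^(−0.10368) ≈ 0.90151373566, so P ≈ 33,784.2272.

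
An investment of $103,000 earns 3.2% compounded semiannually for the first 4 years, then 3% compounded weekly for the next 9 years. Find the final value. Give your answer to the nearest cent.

After 4 years at 3.2%: 103,000 × 1.13540202271 ≈ 116,946.4083.
Then 9 years at 3%: 116,946.4083 × 1.30986246785 ≈ 153,183.7110.

$153,183.71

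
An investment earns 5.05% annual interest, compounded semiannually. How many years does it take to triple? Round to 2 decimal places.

(1 + 0.02525)^(2t) = 3.
2t = ln 3 / ln(1 + 0.02525) ≈ 1.0986/0.0249365 ≈ 44.0564.
t ≈ 22.0282.

22.03 years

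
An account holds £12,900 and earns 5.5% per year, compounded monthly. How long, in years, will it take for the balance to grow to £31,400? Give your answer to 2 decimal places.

16.21 years

(1 + 0.00458333)^(12t) = 31,400/12,900 = 2.4341.
12t·ln(1 + 0.00458333) = ln(2.4341); 12t = 0.88958/0.00457286 ≈ 194.5348.
t ≈ 16.2112 years.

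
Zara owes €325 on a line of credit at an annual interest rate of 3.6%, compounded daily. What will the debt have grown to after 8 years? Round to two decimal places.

€433.46

Growth factor = (1 + 0.036/365)^2920 ≈ 1.33373836.
A ≈ 325 × 1.33373836 ≈ 433.4650.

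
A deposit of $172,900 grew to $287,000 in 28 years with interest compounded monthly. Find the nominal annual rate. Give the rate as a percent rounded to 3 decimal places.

1.811%

(1 + r/12)^336 = 287,000/172,900 = 1.65992.
1 + r/12 = 1.65992^(1/336) ≈ 1.001509, so r/12 ≈ 0.00150938.
r ≈ 12·0.00150938 = 1.81125%.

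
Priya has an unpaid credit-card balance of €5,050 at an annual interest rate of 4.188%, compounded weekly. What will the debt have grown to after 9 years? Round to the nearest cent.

€7,360.71

Periodic rate = 4.188%/52 = 0.000805385; periods = 52·9 = 468.
A = 5,050·(1 + 0.04188/52)^468 ≈ 5,050·1.45756655 ≈ 7,360.7111.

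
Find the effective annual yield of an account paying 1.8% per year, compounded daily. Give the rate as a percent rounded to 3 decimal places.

One year is 365 periods at 0.0000493151 each: (1 + 0.0000493151)^365 ≈ 1.018163.
EAR = 1.018163 − 1 ≈ 1.81625%.

1.816%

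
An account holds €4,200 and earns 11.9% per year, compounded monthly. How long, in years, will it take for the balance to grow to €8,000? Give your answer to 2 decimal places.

5.44 years

(1 + 0.00991667)^(12t) = 8,000/4,200 = 1.9048.
12t·ln(1 + 0.00991667) = ln(1.9048); 12t = 0.64436/0.00986782 ≈ 65.2988.
t ≈ 5.4416 years.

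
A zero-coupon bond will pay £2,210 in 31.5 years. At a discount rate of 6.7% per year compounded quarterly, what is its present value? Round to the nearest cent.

£272.52

Growth factor = (1 + 0.01675)^126 ≈ 8.10936439.
P = 2,210/8.10936439 ≈ 272.5244.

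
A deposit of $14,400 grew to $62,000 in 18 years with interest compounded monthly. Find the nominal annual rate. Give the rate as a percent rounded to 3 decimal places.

8.138%

(1 + r/12)^216 = 62,000/14,400 = 4.30556.
1 + r/12 = 4.30556^(1/216) ≈ 1.006782, so r/12 ≈ 0.00678172.
r ≈ 12·0.00678172 = 8.13806%.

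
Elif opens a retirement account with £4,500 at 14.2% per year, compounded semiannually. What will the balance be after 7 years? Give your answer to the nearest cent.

Periodic rate = 14.2%/2 = 0.071; periods = 2·7 = 14.
A = 4,500·(1 + 0.071)^14 ≈ 4,500·2.6124776978 ≈ 11,756.1496.

£11,756.15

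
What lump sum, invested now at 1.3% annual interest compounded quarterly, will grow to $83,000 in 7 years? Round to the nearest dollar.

Periodic rate = 1.3%/4 = 0.00325; 28 periods.
P = 83,000/(1 + 0.00325)^28 ≈ 83,000/1.0951074043 ≈ 75,791.6526.

$75,792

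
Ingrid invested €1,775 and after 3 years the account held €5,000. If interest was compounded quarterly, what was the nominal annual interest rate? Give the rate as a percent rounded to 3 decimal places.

The 12-period growth factor is 5,000/1,775 = 2.8169.
r/4 = 2.8169^(1/12) − 1 ≈ 0.0901367, so r ≈ 4·0.0901367 = 36.05469%.

36.055%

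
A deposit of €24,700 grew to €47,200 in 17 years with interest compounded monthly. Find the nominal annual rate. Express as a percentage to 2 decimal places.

3.82%

The 204-period growth factor is 47,200/24,700 = 1.91093.
r/12 = 1.91093^(1/204) − 1 ≈ 0.00317951, so r ≈ 12·0.00317951 = 3.81541%.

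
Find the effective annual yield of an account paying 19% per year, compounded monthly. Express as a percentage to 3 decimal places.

One year is 12 periods at 0.0158333 each: (1 + 0.0158333)^12 ≈ 1.207451.
EAR = 1.207451 − 1 ≈ 20.74510%.

20.745%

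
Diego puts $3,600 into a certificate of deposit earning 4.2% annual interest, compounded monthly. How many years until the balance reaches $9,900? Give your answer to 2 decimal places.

24.13 years

We need (1 + 0.0035)^(12t) = 2.75, so 12t = ln 2.75 / ln 1.0035 ≈ 289.5343.
t ≈ 289.5343/12 = 24.1279 years.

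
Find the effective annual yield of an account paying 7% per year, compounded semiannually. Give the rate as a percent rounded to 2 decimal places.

7.12%

EAR = (1 + 7%/2)^2 − 1 = (1 + 0.035)^2 − 1.
(1 + 0.035)^2 ≈ 1.071225, so EAR ≈ 7.12250%.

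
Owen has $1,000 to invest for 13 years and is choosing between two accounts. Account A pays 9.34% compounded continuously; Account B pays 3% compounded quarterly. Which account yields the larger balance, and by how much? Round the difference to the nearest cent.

A: e^(0.0934·13) = e^1.2142 ≈ 3.367598907, so 1,000 × 3.367598907 ≈ 3,367.5989.
B: (1 + 0.0075)^52 ≈ 1.474833013, so 1,000 × 1.474833013 ≈ 1,474.8330.
Difference ≈ 1,892.7659 in favor of A.

Account A, by $1,892.77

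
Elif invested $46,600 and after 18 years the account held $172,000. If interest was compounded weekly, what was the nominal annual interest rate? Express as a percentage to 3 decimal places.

7.260%

The 936-period growth factor is 172,000/46,600 = 3.69099.
r/52 = 3.69099^(1/936) − 1 ≈ 0.00139616, so r ≈ 52·0.00139616 = 7.26003%.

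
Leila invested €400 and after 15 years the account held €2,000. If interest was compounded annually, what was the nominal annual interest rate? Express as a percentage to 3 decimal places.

The 15-period growth factor is 2,000/400 = 5.
r = 5^(1/15) − 1 ≈ 0.113264, i.e. 11.32636%.

11.326%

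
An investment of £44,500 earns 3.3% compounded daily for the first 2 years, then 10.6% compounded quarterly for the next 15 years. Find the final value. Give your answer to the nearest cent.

After 2 years at 3.3%: 44,500 × 1.06822353024 ≈ 47,535.9471.
Then 15 years at 10.6%: 47,535.9471 × 4.80327246236 ≈ 228,328.1057.

£228,328.11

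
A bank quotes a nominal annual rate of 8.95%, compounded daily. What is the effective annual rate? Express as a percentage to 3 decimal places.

EAR = (1 + 8.95%/365)^365 − 1 = (1 + 0.000245205)^365 − 1.
(1 + 0.000245205)^365 ≈ 1.093615, so EAR ≈ 9.36153%.

9.362%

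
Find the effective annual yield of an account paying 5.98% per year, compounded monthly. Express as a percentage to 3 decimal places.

One year is 12 periods at 0.00498333 each: (1 + 0.00498333)^12 ≈ 1.061467.
EAR = 1.061467 − 1 ≈ 6.14666%.

6.147%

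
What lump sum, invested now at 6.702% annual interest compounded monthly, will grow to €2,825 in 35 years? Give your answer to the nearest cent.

€272.35

Growth factor = (1 + 0.005585)^420 ≈ 10.37266437.
P = 2,825/10.37266437 ≈ 272.3505.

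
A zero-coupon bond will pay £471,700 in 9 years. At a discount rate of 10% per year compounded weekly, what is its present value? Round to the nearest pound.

£191,945

Growth factor = (1 + 0.1/52)^468 ≈ 2.45747825175.
P = 471,700/2.45747825175 ≈ 191,944.7302.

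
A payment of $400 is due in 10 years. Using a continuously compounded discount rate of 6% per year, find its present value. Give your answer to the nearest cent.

$219.52

P = A·e^(−rt) = 400·e^(−0.6).
e^(−0.6) ≈ 0.548811636, so P ≈ 219.5247.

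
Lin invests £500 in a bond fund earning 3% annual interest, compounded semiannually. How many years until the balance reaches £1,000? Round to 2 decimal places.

23.28 years

We need (1 + 0.015)^(2t) = 2, so 2t = ln 2 / ln 1.015 ≈ 46.5555.
t ≈ 46.5555/2 = 23.2778 years.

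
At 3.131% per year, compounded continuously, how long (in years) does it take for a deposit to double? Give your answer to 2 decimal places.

22.14 years

e^(0.03131t) = 2, so 0.03131t = ln 2 ≈ 0.69315.
t ≈ 0.69315/0.03131 ≈ 22.1382.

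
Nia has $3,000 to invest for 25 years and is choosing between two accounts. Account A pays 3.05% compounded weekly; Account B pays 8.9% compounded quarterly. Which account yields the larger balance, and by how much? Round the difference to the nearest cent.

Account A growth factor: (1 + 0.0305/52)^1300 ≈ 2.143149486; balance ≈ 6,429.4485.
Account B growth factor: (1 + 0.02225)^100 ≈ 9.0305026132; balance ≈ 27,091.5078.
Account B is larger by 20,662.0594.

Account B, by $20,662.06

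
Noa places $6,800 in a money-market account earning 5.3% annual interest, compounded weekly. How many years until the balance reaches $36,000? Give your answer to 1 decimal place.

We need (1 + 0.00101923)^(52t) = 5.2941, so 52t = ln 5.2941 / ln 1.001019 ≈ 1635.9843.
t ≈ 1635.9843/52 = 31.4612 years.

31.5 years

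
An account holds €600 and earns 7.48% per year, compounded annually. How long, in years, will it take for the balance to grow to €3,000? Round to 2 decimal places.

22.31 years

(1 + 0.0748)^t = 3,000/600 = 5.
t·ln(1 + 0.0748) = ln(5); t = 1.6094/0.0721346 ≈ 22.3116.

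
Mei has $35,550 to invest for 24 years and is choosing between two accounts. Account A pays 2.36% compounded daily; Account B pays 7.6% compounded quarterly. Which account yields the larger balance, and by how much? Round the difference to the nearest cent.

A: (1 + 0.0236/365)^8760 ≈ 1.761880474, so 35,550 × 1.761880474 ≈ 62,634.8508.
B: (1 + 0.019)^96 ≈ 6.09146375741, so 35,550 × 6.09146375741 ≈ 216,551.5366.
Difference ≈ 153,916.6857 in favor of B.

Account B, by $153,916.69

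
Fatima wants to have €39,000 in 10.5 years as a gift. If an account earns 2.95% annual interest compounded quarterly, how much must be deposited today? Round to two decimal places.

€28,644.12

Growth factor = (1 + 0.007375)^42 ≈ 1.3615358742.
P = 39,000/1.3615358742 ≈ 28,644.1222.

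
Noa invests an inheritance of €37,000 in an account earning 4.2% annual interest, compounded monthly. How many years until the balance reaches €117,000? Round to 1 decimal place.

27.5 years

We need (1 + 0.0035)^(12t) = 3.1622, so 12t = ln 3.1622 / ln 1.0035 ≈ 329.5056.
t ≈ 329.5056/12 = 27.4588 years.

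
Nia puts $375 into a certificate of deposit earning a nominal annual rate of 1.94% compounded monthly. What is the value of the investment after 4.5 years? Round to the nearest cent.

Growth factor = (1 + 0.0194/12)^54 ≈ 1.09114708.
A ≈ 375 × 1.09114708 ≈ 409.1802.

$409.18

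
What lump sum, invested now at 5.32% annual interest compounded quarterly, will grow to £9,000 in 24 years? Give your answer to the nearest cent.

Periodic rate = 5.32%/4 = 0.0133; 96 periods.
P = 9,000/(1 + 0.0133)^96 ≈ 9,000/3.555102236 ≈ 2,531.5728.

£2,531.57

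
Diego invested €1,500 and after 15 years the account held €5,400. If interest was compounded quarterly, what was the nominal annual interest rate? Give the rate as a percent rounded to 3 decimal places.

(1 + r/4)^60 = 5,400/1,500 = 3.6.
1 + r/4 = 3.6^(1/60) ≈ 1.021578, so r/4 ≈ 0.0215784.
r ≈ 4·0.0215784 = 8.63137%.

8.631%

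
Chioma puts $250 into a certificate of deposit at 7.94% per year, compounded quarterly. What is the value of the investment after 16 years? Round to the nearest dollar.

$880

Periodic rate = 7.94%/4 = 0.01985; periods = 4·16 = 64.
A = 250·(1 + 0.01985)^64 ≈ 250·3.5182218 ≈ 879.5554.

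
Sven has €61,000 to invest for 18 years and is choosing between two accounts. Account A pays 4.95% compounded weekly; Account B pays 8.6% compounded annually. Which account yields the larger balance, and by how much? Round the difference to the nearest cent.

A: (1 + 0.0495/52)^936 ≈ 2.43653314614, so 61,000 × 2.43653314614 ≈ 148,628.5219.
B: (1 + 0.086)^18 ≈ 4.41506248662, so 61,000 × 4.41506248662 ≈ 269,318.8117.
Difference ≈ 120,690.2898 in favor of B.

Account B, by €120,690.29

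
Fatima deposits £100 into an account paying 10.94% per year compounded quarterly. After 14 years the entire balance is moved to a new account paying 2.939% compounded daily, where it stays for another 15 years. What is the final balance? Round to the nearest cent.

£704.18

After 14 years at 10.94%: 100 × 4.53139389 ≈ 453.1394.
Then 15 years at 2.939%: 453.1394 × 1.554 ≈ 704.1786.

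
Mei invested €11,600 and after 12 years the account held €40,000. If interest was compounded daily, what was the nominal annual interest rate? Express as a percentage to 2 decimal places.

10.32%

The 4380-period growth factor is 40,000/11,600 = 3.44828.
r/365 = 3.44828^(1/4380) − 1 ≈ 0.00028266, so r ≈ 365·0.00028266 = 10.31708%.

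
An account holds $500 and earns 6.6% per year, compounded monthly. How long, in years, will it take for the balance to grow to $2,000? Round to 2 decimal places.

21.06 years

We need (1 + 0.0055)^(12t) = 4, so 12t = ln 4 / ln 1.0055 ≈ 252.7460.
t ≈ 252.7460/12 = 21.0622 years.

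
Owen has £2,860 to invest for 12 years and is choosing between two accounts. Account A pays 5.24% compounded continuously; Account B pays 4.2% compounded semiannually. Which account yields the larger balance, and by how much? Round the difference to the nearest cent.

Account A, by £653.93

A: e^(0.0524·12) = e^0.6288 ≈ 1.875358798, so 2,860 × 1.875358798 ≈ 5,363.5262.
B: (1 + 0.021)^24 ≈ 1.646712606, so 2,860 × 1.646712606 ≈ 4,709.5981.
Difference ≈ 653.9281 in favor of A.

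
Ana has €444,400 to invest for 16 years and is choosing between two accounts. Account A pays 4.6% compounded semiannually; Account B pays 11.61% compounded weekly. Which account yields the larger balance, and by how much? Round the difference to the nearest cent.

A: (1 + 0.023)^32 ≈ 2.07023801348, so 444,400 × 2.07023801348 ≈ 920,013.7732.
B: (1 + 0.1161/52)^832 ≈ 6.395082635788, so 444,400 × 6.395082635788 ≈ 2,841,974.7233.
Difference ≈ 1,921,960.9502 in favor of B.

Account B, by €1,921,960.95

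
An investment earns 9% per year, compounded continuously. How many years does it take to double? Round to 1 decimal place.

7.7 years

e^(0.09t) = 2, so 0.09t = ln 2 ≈ 0.69315.
t ≈ 0.69315/0.09 ≈ 7.7016.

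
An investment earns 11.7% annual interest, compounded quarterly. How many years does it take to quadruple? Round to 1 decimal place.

12.0 years

(1 + 0.02925)^(4t) = 4.
4t = ln 4 / ln(1 + 0.02925) ≈ 1.3863/0.0288304 ≈ 48.0845.
t ≈ 12.0211.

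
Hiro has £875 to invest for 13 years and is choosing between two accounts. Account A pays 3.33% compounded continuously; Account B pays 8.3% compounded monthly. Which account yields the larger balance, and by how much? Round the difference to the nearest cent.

Account A growth factor: e^(0.0333·13) = e^0.4329 ≈ 1.541722041; balance ≈ 1,349.0068.
Account B growth factor: (1 + 0.083/12)^156 ≈ 2.930829756; balance ≈ 2,564.4760.
Account B is larger by 1,215.4693.

Account B, by £1,215.47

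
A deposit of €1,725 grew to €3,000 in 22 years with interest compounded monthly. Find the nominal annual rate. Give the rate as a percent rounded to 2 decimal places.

2.52%

The 264-period growth factor is 3,000/1,725 = 1.73913.
r/12 = 1.73913^(1/264) − 1 ≈ 0.00209835, so r ≈ 12·0.00209835 = 2.51803%.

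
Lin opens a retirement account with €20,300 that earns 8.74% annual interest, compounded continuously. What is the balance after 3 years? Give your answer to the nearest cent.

€26,385.67

A = P·e^(rt) = 20,300·e^(0.0874·3) = 20,300·e^0.2622.
e^0.2622 ≈ 1.2997864737, so A ≈ 26,385.6654.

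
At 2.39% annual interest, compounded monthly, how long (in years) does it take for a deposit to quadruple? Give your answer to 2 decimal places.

(1 + 0.00199167)^(12t) = 4.
12t = ln 4 / ln(1 + 0.00199167) ≈ 1.3863/0.00198969 ≈ 696.7403.
t ≈ 58.0617.

58.06 years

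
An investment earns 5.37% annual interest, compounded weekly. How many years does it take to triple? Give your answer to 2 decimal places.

20.47 years

(1 + 0.00103269)^(52t) = 3.
52t = ln 3 / ln(1 + 0.00103269) ≈ 1.0986/0.00103216 ≈ 1064.3823.
t ≈ 20.4689.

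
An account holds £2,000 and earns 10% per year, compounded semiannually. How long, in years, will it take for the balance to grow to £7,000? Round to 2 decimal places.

(1 + 0.05)^(2t) = 7,000/2,000 = 3.5.
2t·ln(1 + 0.05) = ln(3.5); 2t = 1.2528/0.0487902 ≈ 25.6765.
t ≈ 12.8383 years.

12.84 years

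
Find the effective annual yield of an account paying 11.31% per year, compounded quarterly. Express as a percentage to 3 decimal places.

11.799%

EAR = (1 + 11.31%/4)^4 − 1 = (1 + 0.028275)^4 − 1.
(1 + 0.028275)^4 ≈ 1.117988, so EAR ≈ 11.79879%.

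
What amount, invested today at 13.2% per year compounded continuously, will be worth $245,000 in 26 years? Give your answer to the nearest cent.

P = A·e^(−rt) = 245,000·e^(−3.432).
e^(−3.432) ≈ 0.0323222316221, so P ≈ 7,918.9467.

$7,918.95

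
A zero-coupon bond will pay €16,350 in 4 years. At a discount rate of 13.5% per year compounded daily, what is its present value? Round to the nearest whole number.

€9,529

Periodic rate = 13.5%/365 = 0.000369863; 1460 periods.
P = 16,350/(1 + 0.135/365)^1460 ≈ 16,350/1.7158355474 ≈ 9,528.8852.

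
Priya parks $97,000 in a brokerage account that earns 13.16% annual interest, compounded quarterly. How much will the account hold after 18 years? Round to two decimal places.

$997,625.88

Growth factor = (1 + 0.0329)^72 ≈ 10.2848029319.
A ≈ 97,000 × 10.2848029319 ≈ 997,625.8844.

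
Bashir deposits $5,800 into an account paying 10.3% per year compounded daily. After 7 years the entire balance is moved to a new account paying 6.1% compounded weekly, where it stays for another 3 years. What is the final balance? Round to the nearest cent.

After 7 years at 10.3%: 5,800 × 2.0562795145 ≈ 11,926.4212.
Then 3 years at 6.1%: 11,926.4212 × 1.2006856244 ≈ 14,319.8825.

$14,319.88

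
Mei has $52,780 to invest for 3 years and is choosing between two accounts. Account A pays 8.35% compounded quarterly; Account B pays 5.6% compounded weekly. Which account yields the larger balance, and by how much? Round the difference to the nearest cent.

Account A, by $5,200.38

A: (1 + 0.020875)^12 ≈ 1.2813589986, so 52,780 × 1.2813589986 ≈ 67,630.1279.
B: (1 + 0.056/52)^156 ≈ 1.182829682, so 52,780 × 1.182829682 ≈ 62,429.7506.
Difference ≈ 5,200.3773 in favor of A.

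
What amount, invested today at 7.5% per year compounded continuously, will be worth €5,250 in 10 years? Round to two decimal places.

P = A·e^(−rt) = 5,250·e^(−0.75).
e^(−0.75) ≈ 0.4723665527, so P ≈ 2,479.9244.

€2,479.92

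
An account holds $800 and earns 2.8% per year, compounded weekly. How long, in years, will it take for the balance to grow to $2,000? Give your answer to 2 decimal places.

We need (1 + 0.000538462)^(52t) = 2.5, so 52t = ln 2.5 / ln 1.000538 ≈ 1702.1409.
t ≈ 1702.1409/52 = 32.7335 years.

32.73 years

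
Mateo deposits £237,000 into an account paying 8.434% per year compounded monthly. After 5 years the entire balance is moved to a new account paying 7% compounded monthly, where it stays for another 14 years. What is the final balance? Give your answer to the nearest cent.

After 5 years at 8.434%: 237,000 × 1.52230400986 ≈ 360,786.0503.
Then 14 years at 7%: 360,786.0503 × 2.6568806163 ≈ 958,565.4638.

£958,565.46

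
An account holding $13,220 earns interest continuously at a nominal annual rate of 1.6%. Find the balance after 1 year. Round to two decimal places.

A = P·e^(rt) = 13,220·e^(0.016·1) = 13,220·e^0.016.
e^0.016 ≈ 1.0161286854, so A ≈ 13,433.2212.

$13,433.22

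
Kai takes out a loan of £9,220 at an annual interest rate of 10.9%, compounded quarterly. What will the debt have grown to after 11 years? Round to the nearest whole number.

£30,094

Periodic rate = 10.9%/4 = 0.02725; periods = 4·11 = 44.
A = 9,220·(1 + 0.02725)^44 ≈ 9,220·3.2640033596 ≈ 30,094.1110.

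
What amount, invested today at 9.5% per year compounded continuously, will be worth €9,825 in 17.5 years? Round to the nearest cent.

P = A·e^(−rt) = 9,825·e^(−1.6625).
e^(−1.6625) ≈ 0.1896642263, so P ≈ 1,863.4510.

€1,863.45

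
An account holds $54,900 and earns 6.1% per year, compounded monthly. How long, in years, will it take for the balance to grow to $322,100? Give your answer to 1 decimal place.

We need (1 + 0.00508333)^(12t) = 5.867, so 12t = ln 5.867 / ln 1.005083 ≈ 348.9525.
t ≈ 348.9525/12 = 29.0794 years.

29.1 years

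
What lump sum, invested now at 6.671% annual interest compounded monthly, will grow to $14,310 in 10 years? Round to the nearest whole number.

$7,357

Periodic rate = 6.671%/12 = 0.00555917; 120 periods.
P = 14,310/(1 + 0.06671/12)^120 ≈ 14,310/1.9449817296 ≈ 7,357.3956.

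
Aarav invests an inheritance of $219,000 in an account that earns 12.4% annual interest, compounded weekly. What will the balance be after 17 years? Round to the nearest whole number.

Growth factor = (1 + 0.124/52)^884 ≈ 8.211130434106.
A ≈ 219,000 × 8.211130434106 ≈ 1,798,237.5651.

$1,798,238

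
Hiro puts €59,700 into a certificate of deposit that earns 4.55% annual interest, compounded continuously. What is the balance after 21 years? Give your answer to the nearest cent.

€155,218.22

A = P·e^(rt) = 59,700·e^(0.0455·21) = 59,700·e^0.9555.
e^0.9555 ≈ 2.5999702431, so A ≈ 155,218.2235.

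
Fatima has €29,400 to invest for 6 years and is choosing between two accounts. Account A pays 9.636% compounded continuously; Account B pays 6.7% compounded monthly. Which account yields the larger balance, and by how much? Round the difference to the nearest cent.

Account A growth factor: e^(0.09636·6) = e^0.57816 ≈ 1.7827551416; balance ≈ 52,413.0012.
Account B growth factor: (1 + 0.067/12)^72 ≈ 1.4931409329; balance ≈ 43,898.3434.
Account A is larger by 8,514.6577.

Account A, by €8,514.66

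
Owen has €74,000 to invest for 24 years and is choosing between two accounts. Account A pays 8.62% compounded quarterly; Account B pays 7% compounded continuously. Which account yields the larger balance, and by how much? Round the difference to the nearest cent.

Account A, by €175,950.70

A: (1 + 0.02155)^96 ≈ 7.74326817686, so 74,000 × 7.74326817686 ≈ 573,001.8451.
B: e^(0.07·24) = e^1.68 ≈ 5.36555597112, so 74,000 × 5.36555597112 ≈ 397,051.1419.
Difference ≈ 175,950.7032 in favor of A.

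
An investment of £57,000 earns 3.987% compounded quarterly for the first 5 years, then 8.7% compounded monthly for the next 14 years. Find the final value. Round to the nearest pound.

£233,930

Phase 1: 57,000·(1 + 0.0099675)^20 ≈ 69,506.0855.
Phase 2: 69,506.0855·(1 + 0.00725)^168 ≈ 233,929.6163.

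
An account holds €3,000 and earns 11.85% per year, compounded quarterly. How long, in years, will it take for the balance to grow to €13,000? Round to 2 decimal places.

(1 + 0.029625)^(4t) = 13,000/3,000 = 4.3333.
4t·ln(1 + 0.029625) = ln(4.3333); 4t = 1.4663/0.0291947 ≈ 50.2262.
t ≈ 12.5566 years.

12.56 years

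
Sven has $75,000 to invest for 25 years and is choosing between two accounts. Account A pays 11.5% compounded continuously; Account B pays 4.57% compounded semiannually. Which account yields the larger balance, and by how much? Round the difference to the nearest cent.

Account A, by $1,097,315.57

Account A growth factor: e^(0.115·25) = e^2.875 ≈ 17.72542412146; balance ≈ 1,329,406.8091.
Account B growth factor: (1 + 0.02285)^50 ≈ 3.09454979225; balance ≈ 232,091.2344.
Account A is larger by 1,097,315.5747.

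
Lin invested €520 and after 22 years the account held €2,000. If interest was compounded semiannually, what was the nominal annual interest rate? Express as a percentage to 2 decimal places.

6.22%

(1 + r/2)^44 = 2,000/520 = 3.84615.
1 + r/2 = 3.84615^(1/44) ≈ 1.031089, so r/2 ≈ 0.0310888.
r ≈ 2·0.0310888 = 6.21776%.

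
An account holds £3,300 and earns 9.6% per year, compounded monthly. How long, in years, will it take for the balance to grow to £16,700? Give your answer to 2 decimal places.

We need (1 + 0.008)^(12t) = 5.0606, so 12t = ln 5.0606 / ln 1.008 ≈ 203.4954.
t ≈ 203.4954/12 = 16.9580 years.

16.96 years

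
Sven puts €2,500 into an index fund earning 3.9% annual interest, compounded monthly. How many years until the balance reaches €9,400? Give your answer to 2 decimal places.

34.01 years

(1 + 0.00325)^(12t) = 9,400/2,500 = 3.76.
12t·ln(1 + 0.00325) = ln(3.76); 12t = 1.3244/0.00324473 ≈ 408.1754.
t ≈ 34.0146 years.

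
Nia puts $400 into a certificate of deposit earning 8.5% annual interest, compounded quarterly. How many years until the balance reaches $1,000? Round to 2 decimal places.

10.89 years

(1 + 0.02125)^(4t) = 1,000/400 = 2.5.
4t·ln(1 + 0.02125) = ln(2.5); 4t = 0.91629/0.0210274 ≈ 43.5761.
t ≈ 10.8940 years.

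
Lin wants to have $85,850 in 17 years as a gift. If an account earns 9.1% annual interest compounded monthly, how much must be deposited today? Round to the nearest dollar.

$18,383

Growth factor = (1 + 0.091/12)^204 ≈ 4.6700219806.
P = 85,850/4.6700219806 ≈ 18,383.2111.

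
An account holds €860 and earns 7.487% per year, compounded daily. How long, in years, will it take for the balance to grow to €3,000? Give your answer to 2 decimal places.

16.69 years

(1 + 0.000205123)^(365t) = 3,000/860 = 3.4884.
365t·ln(1 + 0.000205123) = ln(3.4884); 365t = 1.2494/0.000205102 ≈ 6091.7672.
t ≈ 16.6898 years.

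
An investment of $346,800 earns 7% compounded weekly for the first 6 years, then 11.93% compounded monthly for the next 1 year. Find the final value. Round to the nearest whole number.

$594,177

After 6 years at 7%: 346,800 × 1.52153175522 ≈ 527,667.2127.
Then 1 years at 11.93%: 527,667.2127 × 1.12604431032 ≈ 594,176.6626.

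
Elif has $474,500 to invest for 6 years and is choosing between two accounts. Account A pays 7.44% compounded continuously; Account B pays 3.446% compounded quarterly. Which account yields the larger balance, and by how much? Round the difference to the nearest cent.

Account A, by $158,519.75

Account A growth factor: e^(0.0744·6) = e^0.4464 ≈ 1.5626764121; balance ≈ 741,489.9575.
Account B growth factor: (1 + 0.008615)^24 ≈ 1.22859896042; balance ≈ 582,970.2067.
Account A is larger by 158,519.7508.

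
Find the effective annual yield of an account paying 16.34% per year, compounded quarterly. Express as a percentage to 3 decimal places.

One year is 4 periods at 0.04085 each: (1 + 0.04085)^4 ≈ 1.173688.
EAR = 1.173688 − 1 ≈ 17.36878%.

17.369%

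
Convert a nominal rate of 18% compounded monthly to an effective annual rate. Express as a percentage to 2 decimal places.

19.56%

EAR = (1 + 18%/12)^12 − 1 = (1 + 0.015)^12 − 1.
(1 + 0.015)^12 ≈ 1.195618, so EAR ≈ 19.56182%.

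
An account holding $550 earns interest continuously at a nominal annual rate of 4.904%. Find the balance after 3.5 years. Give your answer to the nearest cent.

$652.99

A = P·e^(rt) = 550·e^(0.04904·3.5) = 550·e^0.17164.
e^0.17164 ≈ 1.18725035, so A ≈ 652.9877.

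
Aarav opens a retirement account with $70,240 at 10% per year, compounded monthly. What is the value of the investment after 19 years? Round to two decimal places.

Periodic rate = 10%/12 = 0.00833333; periods = 12·19 = 228.
A = 70,240·(1 + 0.1/12)^228 ≈ 70,240·6.63346333924 ≈ 465,934.4649.

$465,934.46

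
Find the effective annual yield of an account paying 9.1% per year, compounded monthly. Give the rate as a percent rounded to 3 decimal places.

One year is 12 periods at 0.00758333 each: (1 + 0.00758333)^12 ≈ 1.094893.
EAR = 1.094893 − 1 ≈ 9.48931%.

9.489%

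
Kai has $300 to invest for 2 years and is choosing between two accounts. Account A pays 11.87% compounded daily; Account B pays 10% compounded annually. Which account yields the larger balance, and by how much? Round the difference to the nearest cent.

A: (1 + 0.1187/365)^730 ≈ 1.26789926, so 300 × 1.26789926 ≈ 380.3698.
B: (1 + 0.1)^2 ≈ 1.21, so 300 × 1.21 ≈ 363.0000.
Difference ≈ 17.3698 in favor of A.

Account A, by $17.37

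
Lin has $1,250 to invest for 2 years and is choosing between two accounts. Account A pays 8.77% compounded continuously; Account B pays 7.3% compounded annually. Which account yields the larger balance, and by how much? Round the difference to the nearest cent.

Account A, by $50.49

Account A growth factor: e^(0.0877·2) = e^0.1754 ≈ 1.19172281; balance ≈ 1,489.6535.
Account B growth factor: (1 + 0.073)^2 ≈ 1.151329; balance ≈ 1,439.1612.
Account A is larger by 50.4923.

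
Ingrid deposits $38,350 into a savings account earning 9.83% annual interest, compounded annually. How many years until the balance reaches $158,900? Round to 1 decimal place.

(1 + 0.0983)^t = 158,900/38,350 = 4.1434.
t·ln(1 + 0.0983) = ln(4.1434); t = 1.4215/0.0937635 ≈ 15.1607.

15.2 years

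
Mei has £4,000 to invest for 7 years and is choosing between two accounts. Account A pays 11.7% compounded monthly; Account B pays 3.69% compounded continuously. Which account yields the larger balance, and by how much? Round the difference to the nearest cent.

Account A growth factor: (1 + 0.00975)^84 ≈ 2.25925054; balance ≈ 9,037.0022.
Account B growth factor: e^(0.0369·7) = e^0.2583 ≈ 1.294727179; balance ≈ 5,178.9087.
Account A is larger by 3,858.0934.

Account A, by £3,858.09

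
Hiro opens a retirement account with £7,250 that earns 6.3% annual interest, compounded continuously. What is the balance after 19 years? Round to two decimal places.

A = P·e^(rt) = 7,250·e^(0.063·19) = 7,250·e^1.197.
e^1.197 ≈ 3.3101714976, so A ≈ 23,998.7434.

£23,998.74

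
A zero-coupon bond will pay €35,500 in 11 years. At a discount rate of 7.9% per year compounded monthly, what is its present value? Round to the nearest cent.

Periodic rate = 7.9%/12 = 0.00658333; 132 periods.
P = 35,500/(1 + 0.079/12)^132 ≈ 35,500/2.3777437509 ≈ 14,930.1202.

€14,930.12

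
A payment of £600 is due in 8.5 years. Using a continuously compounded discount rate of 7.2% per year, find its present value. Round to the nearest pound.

P = A·e^(−rt) = 600·e^(−0.612).
e^(−0.612) ≈ 0.542265253, so P ≈ 325.3592.

£325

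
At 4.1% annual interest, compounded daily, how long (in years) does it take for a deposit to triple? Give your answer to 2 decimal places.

(1 + 0.000112329)^(365t) = 3.
365t = ln 3 / ln(1 + 0.000112329) ≈ 1.0986/0.000112322 ≈ 9780.8782.
t ≈ 26.7969.

26.80 years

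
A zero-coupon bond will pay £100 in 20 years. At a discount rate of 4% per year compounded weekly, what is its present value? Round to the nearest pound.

£45

Growth factor = (1 + 0.04/52)^1040 ≈ 2.2248566.
P = 100/2.2248566 ≈ 44.9467.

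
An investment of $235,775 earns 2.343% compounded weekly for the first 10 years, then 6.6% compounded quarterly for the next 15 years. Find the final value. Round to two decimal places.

$795,560.13

Phase 1: 235,775·(1 + 0.02343/52)^520 ≈ 298,009.4481.
Phase 2: 298,009.4481·(1 + 0.0165)^60 ≈ 795,560.1330.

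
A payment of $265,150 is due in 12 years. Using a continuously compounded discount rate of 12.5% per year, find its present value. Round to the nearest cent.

$59,162.96

P = A·e^(−rt) = 265,150·e^(−1.5).
e^(−1.5) ≈ 0.223130160148, so P ≈ 59,162.9620.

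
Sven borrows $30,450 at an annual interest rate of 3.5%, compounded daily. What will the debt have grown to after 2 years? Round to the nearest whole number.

Periodic rate = 3.5%/365 = 0.0000958904; periods = 365·2 = 730.
A = 30,450·(1 + 0.035/365)^730 ≈ 30,450·1.072504582 ≈ 32,657.7645.

$32,658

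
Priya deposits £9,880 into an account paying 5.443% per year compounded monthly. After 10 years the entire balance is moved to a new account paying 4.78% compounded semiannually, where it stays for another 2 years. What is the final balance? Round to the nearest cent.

Phase 1: 9,880·(1 + 0.05443/12)^120 ≈ 17,006.2650.
Phase 2: 17,006.2650·(1 + 0.0239)^4 ≈ 18,691.2830.

£18,691.28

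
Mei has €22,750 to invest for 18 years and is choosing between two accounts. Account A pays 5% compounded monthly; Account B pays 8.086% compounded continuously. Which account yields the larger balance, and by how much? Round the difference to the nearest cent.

A: (1 + 0.05/12)^216 ≈ 2.4550084228, so 22,750 × 2.4550084228 ≈ 55,851.4416.
B: e^(0.08086·18) = e^1.45548 ≈ 4.2865405113, so 22,750 × 4.2865405113 ≈ 97,518.7966.
Difference ≈ 41,667.3550 in favor of B.

Account B, by €41,667.36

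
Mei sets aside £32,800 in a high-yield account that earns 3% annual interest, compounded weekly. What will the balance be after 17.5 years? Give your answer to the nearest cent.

£55,438.66

Periodic rate = 3%/52 = 0.000576923; periods = 52·17.5 = 910.
A = 32,800·(1 + 0.03/52)^910 ≈ 32,800·1.6902029592 ≈ 55,438.6571.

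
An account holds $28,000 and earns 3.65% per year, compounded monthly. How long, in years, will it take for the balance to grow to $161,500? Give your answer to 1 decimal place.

(1 + 0.00304167)^(12t) = 161,500/28,000 = 5.7679.
12t·ln(1 + 0.00304167) = ln(5.7679); 12t = 1.7523/0.00303705 ≈ 576.9745.
t ≈ 48.0812 years.

48.1 years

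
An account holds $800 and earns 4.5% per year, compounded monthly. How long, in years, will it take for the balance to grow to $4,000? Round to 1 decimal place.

(1 + 0.00375)^(12t) = 4,000/800 = 5.
12t·ln(1 + 0.00375) = ln(5); 12t = 1.6094/0.00374299 ≈ 429.9877.
t ≈ 35.8323 years.

35.8 years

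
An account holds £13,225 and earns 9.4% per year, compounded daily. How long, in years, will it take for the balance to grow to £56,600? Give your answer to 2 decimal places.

15.47 years

(1 + 0.000257534)^(365t) = 56,600/13,225 = 4.2798.
365t·ln(1 + 0.000257534) = ln(4.2798); 365t = 1.4539/0.000257501 ≈ 5646.1897.
t ≈ 15.4690 years.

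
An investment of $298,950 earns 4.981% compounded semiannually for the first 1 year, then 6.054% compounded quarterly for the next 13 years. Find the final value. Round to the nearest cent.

$685,809.46

After 1 years at 4.981%: 298,950 × 1.05043025902 ≈ 314,026.1259.
Then 13 years at 6.054%: 314,026.1259 × 2.18392484558 ≈ 685,809.4586.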